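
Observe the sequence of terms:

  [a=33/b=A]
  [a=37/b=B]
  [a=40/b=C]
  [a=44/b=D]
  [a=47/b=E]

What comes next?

[a=51/b=F]

For the a, alternating steps +4, +3, +4, +3, …: 33, 37, 40, 44, 47 → 51.
B: letters move forward 1 place in the alphabet; A, B, C, D, E → F.
So the next term is [a=51/b=F].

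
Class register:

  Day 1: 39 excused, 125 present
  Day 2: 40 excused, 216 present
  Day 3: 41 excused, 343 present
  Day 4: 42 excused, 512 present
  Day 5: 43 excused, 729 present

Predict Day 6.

Excused: +1 each step, so 39, 40, 41, 42, 43 → 44.
Present — perfect cubes: 5³, 6³, 7³, …: 125, 216, 343, 512, 729 → 1000.
Putting it together: 44 excused, 1000 present.

44 excused, 1000 present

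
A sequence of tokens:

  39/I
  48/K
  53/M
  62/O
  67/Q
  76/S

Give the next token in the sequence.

81/U

For the first component, alternating steps +9, +5, +9, +5, …: 39, 48, 53, 62, 67, 76 → 81.
Letter — letters move forward 2 places in the alphabet: I, K, M, O, Q, S → U.
So the next token is 81/U.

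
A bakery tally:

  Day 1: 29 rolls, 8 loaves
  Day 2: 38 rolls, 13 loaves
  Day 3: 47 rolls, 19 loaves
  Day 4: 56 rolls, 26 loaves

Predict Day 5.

Rolls: +9 each step; 29, 38, 47, 56 → 65.
Loaves — differences are 5, 6, 7, … (increasing by 1 each time): 8, 13, 19, 26 → 34.
Putting it together: 65 rolls, 34 loaves.

65 rolls, 34 loaves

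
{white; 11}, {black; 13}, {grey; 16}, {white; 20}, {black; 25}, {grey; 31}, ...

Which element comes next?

{white; 38}

Shade: repeats white → black → grey, so white, black, grey, white, black, grey → white.
Second component: differences are 2, 3, 4, … (increasing by 1 each time); 11, 13, 16, 20, 25, 31 → 38.
Combining the parts gives {white; 38}.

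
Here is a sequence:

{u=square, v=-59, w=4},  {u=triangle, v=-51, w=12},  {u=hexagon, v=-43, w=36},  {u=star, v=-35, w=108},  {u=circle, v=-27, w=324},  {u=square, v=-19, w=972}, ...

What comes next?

{u=triangle, v=-11, w=2916}

For the u, repeats square → triangle → hexagon → star → circle: square, triangle, hexagon, star, circle, square → triangle.
V: +8 each step, so -59, -51, -43, -35, -27, -19 → -11.
W: ×3 each step; 4, 12, 36, 108, 324, 972 → 2916.
So the next triple is {u=triangle, v=-11, w=2916}.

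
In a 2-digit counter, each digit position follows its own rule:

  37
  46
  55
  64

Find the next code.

73

First digit: +1 each step, mod 10, so 3, 4, 5, 6 → 7.
Second digit: −1 each step, mod 10, so 7, 6, 5, 4 → 3.
Putting it together: 73.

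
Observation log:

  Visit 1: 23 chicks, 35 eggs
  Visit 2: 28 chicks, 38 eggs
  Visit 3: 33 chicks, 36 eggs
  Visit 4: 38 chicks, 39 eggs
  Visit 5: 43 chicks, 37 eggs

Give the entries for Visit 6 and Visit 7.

Chicks: +5 each step; 23, 28, 33, 38, 43 → 48 → 53.
Eggs goes 35, 38, 36, 39, 37 → 40 → 38 (alternating steps +3, −2, +3, −2, …).
So the next two records are 48 chicks, 40 eggs and 53 chicks, 38 eggs.

48 chicks, 40 eggs; 53 chicks, 38 eggs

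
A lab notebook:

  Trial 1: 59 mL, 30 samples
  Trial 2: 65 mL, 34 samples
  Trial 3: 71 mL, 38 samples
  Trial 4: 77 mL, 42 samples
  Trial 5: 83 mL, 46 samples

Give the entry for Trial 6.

ML: 59, 65, 71, 77, 83 → 89 (+6 each step).
Samples: 30, 34, 38, 42, 46 → 50 (+4 each step).
So the next line is 89 mL, 50 samples.

89 mL, 50 samples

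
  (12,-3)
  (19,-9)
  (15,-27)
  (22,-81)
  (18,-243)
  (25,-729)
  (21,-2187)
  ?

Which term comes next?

First part — alternating steps +7, −4, +7, −4, …: 12, 19, 15, 22, 18, 25, 21 → 28.
Second part: ×3 each step, so -3, -9, -27, -81, -243, -729, -2187 → -6561.
Putting it together: (28,-6561).

(28,-6561)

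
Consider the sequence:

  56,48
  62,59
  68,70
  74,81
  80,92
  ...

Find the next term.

For the first value, +6 each step: 56, 62, 68, 74, 80 → 86.
Second value: 48, 59, 70, 81, 92 → 103 (+11 each step).
Combining the parts gives 86,103.

86,103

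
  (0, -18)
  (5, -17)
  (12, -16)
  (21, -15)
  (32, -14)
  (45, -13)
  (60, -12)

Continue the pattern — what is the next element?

First part: differences are 5, 7, 9, … (increasing by 2 each time), so 0, 5, 12, 21, 32, 45, 60 → 77.
Second part: -18, -17, -16, -15, -14, -13, -12 → -11 (+1 each step).
Putting it together: (77, -11).

(77, -11)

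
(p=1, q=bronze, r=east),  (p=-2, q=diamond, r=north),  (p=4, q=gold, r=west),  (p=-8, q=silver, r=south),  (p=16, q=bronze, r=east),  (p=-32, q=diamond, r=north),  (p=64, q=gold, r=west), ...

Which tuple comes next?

(p=-128, q=silver, r=south)

For the p, ×(-2) each step: 1, -2, 4, -8, 16, -32, 64 → -128.
For the q, repeats bronze → diamond → gold → silver: bronze, diamond, gold, silver, bronze, diamond, gold → silver.
For the r, repeats east → north → west → south: east, north, west, south, east, north, west → south.
So the next tuple is (p=-128, q=silver, r=south).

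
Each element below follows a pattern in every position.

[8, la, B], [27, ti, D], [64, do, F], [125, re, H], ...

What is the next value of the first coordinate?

216

First coordinate: 8, 27, 64, 125 → 216 (perfect cubes: 2³, 3³, 4³, …).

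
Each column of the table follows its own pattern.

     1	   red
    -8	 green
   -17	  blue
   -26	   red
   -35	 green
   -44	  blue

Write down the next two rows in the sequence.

First component goes 1, -8, -17, -26, -35, -44 → -53 → -62 (−9 each step).
For the colour, repeats red → green → blue: red, green, blue, red, green, blue → red → green.
Putting the parts together: -53  red and then -62  green.

-53  red; -62  green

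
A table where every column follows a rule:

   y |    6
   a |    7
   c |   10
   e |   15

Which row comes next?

Letter goes y, a, c, e → g (letters move forward 2 places in the alphabet, wrapping Z→A).
Second component goes 6, 7, 10, 15 → 22 (differences are 1, 3, 5, … (increasing by 2 each time)).
Combining the parts gives g  22.

g  22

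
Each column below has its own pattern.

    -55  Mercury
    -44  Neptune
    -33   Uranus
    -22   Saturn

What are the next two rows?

For the first component, +11 each step: -55, -44, -33, -22 → -11 → 0.
Planet: Mercury, Neptune, Uranus, Saturn → Jupiter → Mars (runs backward through the planets Mercury→Neptune).
Putting the parts together: -11  Jupiter and then 0  Mars.

-11  Jupiter; 0  Mars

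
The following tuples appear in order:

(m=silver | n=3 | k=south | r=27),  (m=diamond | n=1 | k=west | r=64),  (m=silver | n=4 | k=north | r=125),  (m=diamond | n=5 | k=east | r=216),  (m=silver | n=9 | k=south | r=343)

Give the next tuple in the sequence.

For the m, alternates silver ↔ diamond: silver, diamond, silver, diamond, silver → diamond.
N — each term is the sum of the two before it: 3, 1, 4, 5, 9 → 14.
K: repeats south → west → north → east; south, west, north, east, south → west.
R: perfect cubes: 3³, 4³, 5³, …; 27, 64, 125, 216, 343 → 512.
So the next tuple is (m=diamond | n=14 | k=west | r=512).

(m=diamond | n=14 | k=west | r=512)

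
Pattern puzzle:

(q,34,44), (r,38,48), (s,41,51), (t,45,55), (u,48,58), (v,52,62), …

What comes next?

(w,55,65)

For the letter, letters move forward 1 place in the alphabet: q, r, s, t, u, v → w.
Second entry: alternating steps +4, +3, +4, +3, …; 34, 38, 41, 45, 48, 52 → 55.
Third entry goes 44, 48, 51, 55, 58, 62 → 65 (always 10 more than the second entry).
Combining the parts gives (w,55,65).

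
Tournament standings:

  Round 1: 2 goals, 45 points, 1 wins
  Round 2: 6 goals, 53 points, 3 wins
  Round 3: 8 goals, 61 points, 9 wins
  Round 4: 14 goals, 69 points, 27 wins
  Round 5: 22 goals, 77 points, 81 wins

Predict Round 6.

36 goals, 85 points, 243 wins

For the goals, each term is the sum of the two before it: 2, 6, 8, 14, 22 → 36.
Points — +8 each step: 45, 53, 61, 69, 77 → 85.
Wins: 1, 3, 9, 27, 81 → 243 (×3 each step).
So the next line is 36 goals, 85 points, 243 wins.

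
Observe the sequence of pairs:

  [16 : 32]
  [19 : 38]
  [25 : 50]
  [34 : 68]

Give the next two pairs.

First slot — differences are 3, 6, 9, … (increasing by 3 each time): 16, 19, 25, 34 → 46 → 61.
Second slot: always 2 × the first slot; 32, 38, 50, 68 → 92 → 122.
So the next two pairs are [46 : 92] and [61 : 122].

[46 : 92], [61 : 122]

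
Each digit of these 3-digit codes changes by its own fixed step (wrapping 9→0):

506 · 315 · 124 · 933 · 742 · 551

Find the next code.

First digit goes 5, 3, 1, 9, 7, 5 → 3 (−2 each step, mod 10).
Second digit — +1 each step, mod 10: 0, 1, 2, 3, 4, 5 → 6.
Third digit goes 6, 5, 4, 3, 2, 1 → 0 (−1 each step, mod 10).
Combining the parts gives 360.

360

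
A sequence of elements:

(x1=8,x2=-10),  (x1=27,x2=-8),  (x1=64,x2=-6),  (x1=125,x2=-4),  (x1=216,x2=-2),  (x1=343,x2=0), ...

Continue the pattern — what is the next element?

X1: perfect cubes: 2³, 3³, 4³, …; 8, 27, 64, 125, 216, 343 → 512.
X2: -10, -8, -6, -4, -2, 0 → 2 (+2 each step).
Combining the parts gives (x1=512,x2=2).

(x1=512,x2=2)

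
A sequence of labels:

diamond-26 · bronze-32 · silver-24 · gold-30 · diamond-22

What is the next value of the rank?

Rank goes diamond, bronze, silver, gold, diamond → bronze (repeats diamond → bronze → silver → gold).
Second component — alternating steps +6, −8, +6, −8, …: 26, 32, 24, 30, 22 → 28.

bronze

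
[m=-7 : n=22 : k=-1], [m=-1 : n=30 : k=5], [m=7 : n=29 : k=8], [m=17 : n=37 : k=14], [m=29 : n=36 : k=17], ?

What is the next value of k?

23

For the k, alternating steps +6, +3, +6, +3, …: -1, 5, 8, 14, 17 → 23.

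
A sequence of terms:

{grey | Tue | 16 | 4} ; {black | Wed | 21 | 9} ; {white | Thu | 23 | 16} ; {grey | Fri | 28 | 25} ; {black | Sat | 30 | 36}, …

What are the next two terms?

{white | Sun | 35 | 49}, {grey | Mon | 37 | 64}

Shade: grey, black, white, grey, black → white → grey (repeats grey → black → white).
Day goes Tue, Wed, Thu, Fri, Sat → Sun → Mon (runs through the weekdays Mon→Sun).
Third component — alternating steps +5, +2, +5, +2, …: 16, 21, 23, 28, 30 → 35 → 37.
For the fourth component, perfect squares: 2², 3², 4², …: 4, 9, 16, 25, 36 → 49 → 64.
So the next two terms are {white | Sun | 35 | 49} and {grey | Mon | 37 | 64}.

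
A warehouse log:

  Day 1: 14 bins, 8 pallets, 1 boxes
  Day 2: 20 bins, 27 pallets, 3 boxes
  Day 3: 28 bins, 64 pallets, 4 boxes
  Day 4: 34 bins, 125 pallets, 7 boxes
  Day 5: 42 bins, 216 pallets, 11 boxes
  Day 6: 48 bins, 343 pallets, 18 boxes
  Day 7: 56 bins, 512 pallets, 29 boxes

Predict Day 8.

62 bins, 729 pallets, 47 boxes

Bins: alternating steps +6, +8, +6, +8, …, so 14, 20, 28, 34, 42, 48, 56 → 62.
Pallets — perfect cubes: 2³, 3³, 4³, …: 8, 27, 64, 125, 216, 343, 512 → 729.
Boxes: each term is the sum of the two before it, so 1, 3, 4, 7, 11, 18, 29 → 47.
Combining the parts gives 62 bins, 729 pallets, 47 boxes.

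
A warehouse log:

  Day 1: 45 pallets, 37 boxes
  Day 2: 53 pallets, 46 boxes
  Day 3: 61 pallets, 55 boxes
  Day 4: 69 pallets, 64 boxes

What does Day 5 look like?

77 pallets, 73 boxes

Pallets: 45, 53, 61, 69 → 77 (+8 each step).
Boxes: 37, 46, 55, 64 → 73 (+9 each step).
Putting it together: 77 pallets, 73 boxes.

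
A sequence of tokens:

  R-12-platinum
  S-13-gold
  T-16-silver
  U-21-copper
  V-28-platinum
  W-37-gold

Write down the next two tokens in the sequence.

Letter — letters move forward 1 place in the alphabet: R, S, T, U, V, W → X → Y.
Second component: differences are 1, 3, 5, … (increasing by 2 each time); 12, 13, 16, 21, 28, 37 → 48 → 61.
Metal goes platinum, gold, silver, copper, platinum, gold → silver → copper (repeats platinum → gold → silver → copper).
So the next two tokens are X-48-silver and Y-61-copper.

X-48-silver then Y-61-copper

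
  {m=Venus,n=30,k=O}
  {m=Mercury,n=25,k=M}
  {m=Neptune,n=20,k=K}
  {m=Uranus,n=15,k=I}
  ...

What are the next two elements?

M: Venus, Mercury, Neptune, Uranus → Saturn → Jupiter (runs backward through the planets Mercury→Neptune).
N: 30, 25, 20, 15 → 10 → 5 (−5 each step).
For the k, letters move back 2 places in the alphabet: O, M, K, I → G → E.
So the next two elements are {m=Saturn,n=10,k=G} and {m=Jupiter,n=5,k=E}.

{m=Saturn,n=10,k=G}, {m=Jupiter,n=5,k=E}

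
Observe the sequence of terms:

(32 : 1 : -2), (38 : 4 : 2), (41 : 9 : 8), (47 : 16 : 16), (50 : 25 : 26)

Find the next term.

(56 : 36 : 38)

First part — alternating steps +6, +3, +6, +3, …: 32, 38, 41, 47, 50 → 56.
Second part: 1, 4, 9, 16, 25 → 36 (perfect squares: 1², 2², 3², …).
Third part: differences are 4, 6, 8, … (increasing by 2 each time); -2, 2, 8, 16, 26 → 38.
Putting it together: (56 : 36 : 38).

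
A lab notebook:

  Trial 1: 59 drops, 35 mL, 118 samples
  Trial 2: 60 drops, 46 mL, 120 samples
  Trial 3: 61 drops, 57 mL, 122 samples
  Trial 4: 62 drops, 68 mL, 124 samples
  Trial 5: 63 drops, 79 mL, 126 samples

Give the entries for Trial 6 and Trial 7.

Drops: +1 each step, so 59, 60, 61, 62, 63 → 64 → 65.
ML goes 35, 46, 57, 68, 79 → 90 → 101 (+11 each step).
Samples: always 2 × the drops, so 118, 120, 122, 124, 126 → 128 → 130.
Putting the parts together: 64 drops, 90 mL, 128 samples and then 65 drops, 101 mL, 130 samples.

64 drops, 90 mL, 128 samples; 65 drops, 101 mL, 130 samples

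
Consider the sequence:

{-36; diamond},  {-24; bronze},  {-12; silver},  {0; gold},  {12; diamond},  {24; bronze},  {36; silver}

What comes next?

{48; gold}

First part: +12 each step; -36, -24, -12, 0, 12, 24, 36 → 48.
Rank — repeats diamond → bronze → silver → gold: diamond, bronze, silver, gold, diamond, bronze, silver → gold.
So the next term is {48; gold}.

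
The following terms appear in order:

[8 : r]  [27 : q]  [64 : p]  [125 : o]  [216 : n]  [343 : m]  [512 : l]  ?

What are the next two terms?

[729 : k], [1000 : j]

First value: perfect cubes: 2³, 3³, 4³, …; 8, 27, 64, 125, 216, 343, 512 → 729 → 1000.
Letter — letters move back 1 place in the alphabet: r, q, p, o, n, m, l → k → j.
Putting the parts together: [729 : k] and then [1000 : j].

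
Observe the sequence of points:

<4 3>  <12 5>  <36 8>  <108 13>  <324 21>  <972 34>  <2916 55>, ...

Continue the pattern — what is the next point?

<8748 89>

First part: ×3 each step; 4, 12, 36, 108, 324, 972, 2916 → 8748.
Second part goes 3, 5, 8, 13, 21, 34, 55 → 89 (each term is the sum of the two before it).
So the next point is <8748 89>.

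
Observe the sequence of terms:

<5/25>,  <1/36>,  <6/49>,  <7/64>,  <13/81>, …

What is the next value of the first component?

20

For the first component, each term is the sum of the two before it: 5, 1, 6, 7, 13 → 20.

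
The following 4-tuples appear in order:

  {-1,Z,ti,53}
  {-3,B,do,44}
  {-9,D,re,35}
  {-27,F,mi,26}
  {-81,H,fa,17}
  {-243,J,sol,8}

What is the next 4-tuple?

First entry goes -1, -3, -9, -27, -81, -243 → -729 (×3 each step).
Letter: letters move forward 2 places in the alphabet, wrapping Z→A, so Z, B, D, F, H, J → L.
Note — runs through the solfège scale do→ti: ti, do, re, mi, fa, sol → la.
For the fourth entry, −9 each step: 53, 44, 35, 26, 17, 8 → -1.
Putting it together: {-729,L,la,-1}.

{-729,L,la,-1}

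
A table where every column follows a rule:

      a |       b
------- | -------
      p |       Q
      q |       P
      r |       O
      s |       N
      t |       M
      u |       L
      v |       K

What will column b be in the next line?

Column b — letters move back 1 place in the alphabet: Q, P, O, N, M, L, K → J.

J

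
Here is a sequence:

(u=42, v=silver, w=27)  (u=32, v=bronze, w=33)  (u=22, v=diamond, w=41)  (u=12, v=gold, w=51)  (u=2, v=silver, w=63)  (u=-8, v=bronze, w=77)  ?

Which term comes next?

(u=-18, v=diamond, w=93)

For the u, −10 each step: 42, 32, 22, 12, 2, -8 → -18.
V: repeats silver → bronze → diamond → gold, so silver, bronze, diamond, gold, silver, bronze → diamond.
For the w, differences are 6, 8, 10, … (increasing by 2 each time): 27, 33, 41, 51, 63, 77 → 93.
Combining the parts gives (u=-18, v=diamond, w=93).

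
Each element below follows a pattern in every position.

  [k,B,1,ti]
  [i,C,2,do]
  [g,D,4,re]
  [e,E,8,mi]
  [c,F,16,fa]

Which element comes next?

[a,G,32,sol]

First letter: k, i, g, e, c → a (letters move back 2 places in the alphabet).
Second letter — letters move forward 1 place in the alphabet: B, C, D, E, F → G.
Third slot — ×2 each step: 1, 2, 4, 8, 16 → 32.
Note goes ti, do, re, mi, fa → sol (runs through the solfège scale do→ti).
Putting it together: [a,G,32,sol].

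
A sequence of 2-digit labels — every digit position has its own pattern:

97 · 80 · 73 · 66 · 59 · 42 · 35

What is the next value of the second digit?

Second digit — +3 each step, mod 10: 7, 0, 3, 6, 9, 2, 5 → 8.

8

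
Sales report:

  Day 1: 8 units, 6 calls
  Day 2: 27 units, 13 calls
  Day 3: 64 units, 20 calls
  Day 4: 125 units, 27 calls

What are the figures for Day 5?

For the units, perfect cubes: 2³, 3³, 4³, …: 8, 27, 64, 125 → 216.
Calls — +7 each step: 6, 13, 20, 27 → 34.
Combining the parts gives 216 units, 34 calls.

216 units, 34 calls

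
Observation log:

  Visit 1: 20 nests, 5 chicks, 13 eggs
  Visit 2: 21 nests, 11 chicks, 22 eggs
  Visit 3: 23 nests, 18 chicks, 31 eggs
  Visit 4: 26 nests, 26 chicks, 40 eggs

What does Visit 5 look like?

Nests: differences are 1, 2, 3, … (increasing by 1 each time); 20, 21, 23, 26 → 30.
Chicks: differences are 6, 7, 8, … (increasing by 1 each time); 5, 11, 18, 26 → 35.
Eggs: 13, 22, 31, 40 → 49 (+9 each step).
So the next row is 30 nests, 35 chicks, 49 eggs.

30 nests, 35 chicks, 49 eggs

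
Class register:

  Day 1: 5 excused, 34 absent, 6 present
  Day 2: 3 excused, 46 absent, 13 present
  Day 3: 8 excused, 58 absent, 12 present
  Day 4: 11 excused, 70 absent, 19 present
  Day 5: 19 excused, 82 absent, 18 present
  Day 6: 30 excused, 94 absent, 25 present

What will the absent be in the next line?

106

Absent: 34, 46, 58, 70, 82, 94 → 106 (+12 each step).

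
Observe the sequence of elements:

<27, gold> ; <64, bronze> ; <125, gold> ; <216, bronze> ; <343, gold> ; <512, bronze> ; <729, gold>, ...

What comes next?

<1000, bronze>

For the first entry, perfect cubes: 3³, 4³, 5³, …: 27, 64, 125, 216, 343, 512, 729 → 1000.
Rank: alternates gold ↔ bronze; gold, bronze, gold, bronze, gold, bronze, gold → bronze.
Combining the parts gives <1000, bronze>.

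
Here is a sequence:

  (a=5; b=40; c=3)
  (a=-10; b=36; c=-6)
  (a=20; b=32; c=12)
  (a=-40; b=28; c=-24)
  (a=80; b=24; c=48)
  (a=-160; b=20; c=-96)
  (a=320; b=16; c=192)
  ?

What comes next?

(a=-640; b=12; c=-384)

A — ×(-2) each step: 5, -10, 20, -40, 80, -160, 320 → -640.
B: −4 each step; 40, 36, 32, 28, 24, 20, 16 → 12.
C: ×(-2) each step, so 3, -6, 12, -24, 48, -96, 192 → -384.
So the next element is (a=-640; b=12; c=-384).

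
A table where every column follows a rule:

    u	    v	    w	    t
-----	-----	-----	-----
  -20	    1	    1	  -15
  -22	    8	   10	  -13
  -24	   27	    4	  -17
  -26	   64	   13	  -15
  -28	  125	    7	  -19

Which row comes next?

-30  216  16  -17

Column u — −2 each step: -20, -22, -24, -26, -28 → -30.
Column v goes 1, 8, 27, 64, 125 → 216 (perfect cubes: 1³, 2³, 3³, …).
Column w — alternating steps +9, −6, +9, −6, …: 1, 10, 4, 13, 7 → 16.
Column t: alternating steps +2, −4, +2, −4, …; -15, -13, -17, -15, -19 → -17.
So the next row is -30  216  16  -17.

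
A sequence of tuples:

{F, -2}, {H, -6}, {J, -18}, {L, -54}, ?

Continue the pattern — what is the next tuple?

Letter: letters move forward 2 places in the alphabet; F, H, J, L → N.
For the second value, ×3 each step: -2, -6, -18, -54 → -162.
So the next tuple is {N, -162}.

{N, -162}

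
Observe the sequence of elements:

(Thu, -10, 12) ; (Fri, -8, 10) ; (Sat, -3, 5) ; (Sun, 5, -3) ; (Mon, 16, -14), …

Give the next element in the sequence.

(Tue, 30, -28)

Day — runs through the weekdays Mon→Sun: Thu, Fri, Sat, Sun, Mon → Tue.
Second component: differences are 2, 5, 8, … (increasing by 3 each time); -10, -8, -3, 5, 16 → 30.
Third component: together with the second component always sums to 2, so 12, 10, 5, -3, -14 → -28.
So the next element is (Tue, 30, -28).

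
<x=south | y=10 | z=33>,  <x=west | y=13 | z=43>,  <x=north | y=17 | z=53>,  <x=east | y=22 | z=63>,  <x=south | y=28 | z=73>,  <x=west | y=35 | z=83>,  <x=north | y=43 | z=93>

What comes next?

<x=east | y=52 | z=103>

X goes south, west, north, east, south, west, north → east (repeats south → west → north → east).
Y — differences are 3, 4, 5, … (increasing by 1 each time): 10, 13, 17, 22, 28, 35, 43 → 52.
Z — +10 each step: 33, 43, 53, 63, 73, 83, 93 → 103.
Combining the parts gives <x=east | y=52 | z=103>.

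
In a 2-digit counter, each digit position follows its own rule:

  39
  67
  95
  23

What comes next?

For the first digit, +3 each step, mod 10: 3, 6, 9, 2 → 5.
For the second digit, −2 each step, mod 10: 9, 7, 5, 3 → 1.
So the next tag is 51.

51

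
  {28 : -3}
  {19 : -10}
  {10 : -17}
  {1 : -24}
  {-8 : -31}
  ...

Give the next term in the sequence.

{-17 : -38}

First part: −9 each step; 28, 19, 10, 1, -8 → -17.
Second part goes -3, -10, -17, -24, -31 → -38 (−7 each step).
So the next term is {-17 : -38}.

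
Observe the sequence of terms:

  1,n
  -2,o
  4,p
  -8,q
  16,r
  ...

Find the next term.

-32,s

First coordinate goes 1, -2, 4, -8, 16 → -32 (×(-2) each step).
Letter: letters move forward 1 place in the alphabet; n, o, p, q, r → s.
Combining the parts gives -32,s.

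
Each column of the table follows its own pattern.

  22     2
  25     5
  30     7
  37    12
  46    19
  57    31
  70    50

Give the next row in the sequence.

First component: differences are 3, 5, 7, … (increasing by 2 each time), so 22, 25, 30, 37, 46, 57, 70 → 85.
Second component: 2, 5, 7, 12, 19, 31, 50 → 81 (each term is the sum of the two before it).
Putting it together: 85  81.

85  81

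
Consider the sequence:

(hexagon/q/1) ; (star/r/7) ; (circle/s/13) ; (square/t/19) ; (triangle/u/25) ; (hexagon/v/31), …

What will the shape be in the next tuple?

star

Shape goes hexagon, star, circle, square, triangle, hexagon → star (repeats hexagon → star → circle → square → triangle).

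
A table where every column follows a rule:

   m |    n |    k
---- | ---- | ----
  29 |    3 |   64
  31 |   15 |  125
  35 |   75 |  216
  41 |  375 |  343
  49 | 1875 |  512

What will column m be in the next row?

59

Column m: 29, 31, 35, 41, 49 → 59 (differences are 2, 4, 6, … (increasing by 2 each time)).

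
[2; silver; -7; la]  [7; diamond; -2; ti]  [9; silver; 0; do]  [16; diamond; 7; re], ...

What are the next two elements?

For the first entry, each term is the sum of the two before it: 2, 7, 9, 16 → 25 → 41.
Rank: silver, diamond, silver, diamond → silver → diamond (alternates silver ↔ diamond).
Third entry goes -7, -2, 0, 7 → 16 → 32 (always 9 less than the first entry).
Note: runs through the solfège scale do→ti, so la, ti, do, re → mi → fa.
Putting the parts together: [25; silver; 16; mi] and then [41; diamond; 32; fa].

[25; silver; 16; mi], [41; diamond; 32; fa]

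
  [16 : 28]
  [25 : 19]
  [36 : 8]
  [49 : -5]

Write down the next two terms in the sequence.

[64 : -20], [81 : -37]

First part: perfect squares: 4², 5², 6², …, so 16, 25, 36, 49 → 64 → 81.
Second part goes 28, 19, 8, -5 → -20 → -37 (together with the first part always sums to 44).
Putting the parts together: [64 : -20] and then [81 : -37].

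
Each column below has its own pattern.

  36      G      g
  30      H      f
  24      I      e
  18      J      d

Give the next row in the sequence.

12  K  c

For the first component, −6 each step: 36, 30, 24, 18 → 12.
First letter goes G, H, I, J → K (letters move forward 1 place in the alphabet).
Second letter: g, f, e, d → c (letters move back 1 place in the alphabet).
So the next row is 12  K  c.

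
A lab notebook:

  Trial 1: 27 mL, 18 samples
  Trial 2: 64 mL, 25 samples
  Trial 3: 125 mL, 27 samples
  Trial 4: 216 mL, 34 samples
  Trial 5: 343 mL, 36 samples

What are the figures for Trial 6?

512 mL, 43 samples

ML goes 27, 64, 125, 216, 343 → 512 (perfect cubes: 3³, 4³, 5³, …).
Samples — alternating steps +7, +2, +7, +2, …: 18, 25, 27, 34, 36 → 43.
Putting it together: 512 mL, 43 samples.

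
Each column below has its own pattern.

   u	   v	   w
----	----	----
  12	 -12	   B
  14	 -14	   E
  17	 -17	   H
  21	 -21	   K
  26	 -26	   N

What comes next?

Column u: differences are 2, 3, 4, … (increasing by 1 each time); 12, 14, 17, 21, 26 → 32.
Column v goes -12, -14, -17, -21, -26 → -32 (always the negative of the column u).
Column w: letters move forward 3 places in the alphabet; B, E, H, K, N → Q.
So the next line is 32  -32  Q.

32  -32  Q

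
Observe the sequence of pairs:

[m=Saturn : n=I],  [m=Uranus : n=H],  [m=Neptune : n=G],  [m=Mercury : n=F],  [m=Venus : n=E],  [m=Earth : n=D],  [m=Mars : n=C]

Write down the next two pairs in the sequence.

M: runs through the planets Mercury→Neptune; Saturn, Uranus, Neptune, Mercury, Venus, Earth, Mars → Jupiter → Saturn.
N: letters move back 1 place in the alphabet, so I, H, G, F, E, D, C → B → A.
Putting the parts together: [m=Jupiter : n=B] and then [m=Saturn : n=A].

[m=Jupiter : n=B], [m=Saturn : n=A]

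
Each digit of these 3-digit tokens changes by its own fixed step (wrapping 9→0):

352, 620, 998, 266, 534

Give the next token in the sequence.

First digit: +3 each step, mod 10; 3, 6, 9, 2, 5 → 8.
Second digit — −3 each step, mod 10: 5, 2, 9, 6, 3 → 0.
Third digit: −2 each step, mod 10; 2, 0, 8, 6, 4 → 2.
Putting it together: 802.

802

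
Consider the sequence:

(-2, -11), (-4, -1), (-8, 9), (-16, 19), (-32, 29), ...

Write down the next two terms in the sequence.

First slot: ×2 each step, so -2, -4, -8, -16, -32 → -64 → -128.
Second slot: -11, -1, 9, 19, 29 → 39 → 49 (+10 each step).
So the next two terms are (-64, 39) and (-128, 49).

(-64, 39), (-128, 49)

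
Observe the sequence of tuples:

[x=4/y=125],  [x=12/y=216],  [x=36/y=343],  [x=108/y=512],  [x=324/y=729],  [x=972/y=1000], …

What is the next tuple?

[x=2916/y=1331]

X — ×3 each step: 4, 12, 36, 108, 324, 972 → 2916.
Y goes 125, 216, 343, 512, 729, 1000 → 1331 (perfect cubes: 5³, 6³, 7³, …).
Putting it together: [x=2916/y=1331].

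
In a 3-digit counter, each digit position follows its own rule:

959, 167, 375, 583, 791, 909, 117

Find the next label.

325

First digit goes 9, 1, 3, 5, 7, 9, 1 → 3 (+2 each step, mod 10).
Second digit: 5, 6, 7, 8, 9, 0, 1 → 2 (+1 each step, mod 10).
Third digit: 9, 7, 5, 3, 1, 9, 7 → 5 (−2 each step, mod 10).
Putting it together: 325.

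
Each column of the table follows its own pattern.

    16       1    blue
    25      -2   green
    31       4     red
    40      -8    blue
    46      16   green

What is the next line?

First component goes 16, 25, 31, 40, 46 → 55 (alternating steps +9, +6, +9, +6, …).
Second component: 1, -2, 4, -8, 16 → -32 (×(-2) each step).
Colour: blue, green, red, blue, green → red (repeats blue → green → red).
Putting it together: 55  -32  red.

55  -32  red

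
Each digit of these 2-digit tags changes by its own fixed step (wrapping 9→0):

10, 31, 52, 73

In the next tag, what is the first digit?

First digit: +2 each step, mod 10, so 1, 3, 5, 7 → 9.

9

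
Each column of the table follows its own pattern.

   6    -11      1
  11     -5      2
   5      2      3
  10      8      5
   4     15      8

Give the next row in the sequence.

9  21  13

First component goes 6, 11, 5, 10, 4 → 9 (alternating steps +5, −6, +5, −6, …).
Second component: alternating steps +6, +7, +6, +7, …, so -11, -5, 2, 8, 15 → 21.
Third component goes 1, 2, 3, 5, 8 → 13 (each term is the sum of the two before it).
Combining the parts gives 9  21  13.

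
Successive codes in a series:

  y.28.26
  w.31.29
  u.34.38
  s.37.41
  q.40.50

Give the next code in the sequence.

o.43.53

Letter: letters move back 2 places in the alphabet, so y, w, u, s, q → o.
Second component: 28, 31, 34, 37, 40 → 43 (+3 each step).
Third component: 26, 29, 38, 41, 50 → 53 (alternating steps +3, +9, +3, +9, …).
Combining the parts gives o.43.53.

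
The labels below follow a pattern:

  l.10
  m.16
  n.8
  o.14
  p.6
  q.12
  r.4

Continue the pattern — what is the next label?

Letter: letters move forward 1 place in the alphabet, so l, m, n, o, p, q, r → s.
Second component — alternating steps +6, −8, +6, −8, …: 10, 16, 8, 14, 6, 12, 4 → 10.
So the next label is s.10.

s.10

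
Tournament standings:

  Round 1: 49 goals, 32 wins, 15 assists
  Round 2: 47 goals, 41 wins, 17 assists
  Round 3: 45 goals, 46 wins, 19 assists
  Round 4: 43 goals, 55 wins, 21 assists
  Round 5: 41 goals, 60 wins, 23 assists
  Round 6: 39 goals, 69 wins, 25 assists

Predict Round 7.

Goals — −2 each step: 49, 47, 45, 43, 41, 39 → 37.
For the wins, alternating steps +9, +5, +9, +5, …: 32, 41, 46, 55, 60, 69 → 74.
For the assists, together with the goals always sums to 64: 15, 17, 19, 21, 23, 25 → 27.
So the next record is 37 goals, 74 wins, 27 assists.

37 goals, 74 wins, 27 assists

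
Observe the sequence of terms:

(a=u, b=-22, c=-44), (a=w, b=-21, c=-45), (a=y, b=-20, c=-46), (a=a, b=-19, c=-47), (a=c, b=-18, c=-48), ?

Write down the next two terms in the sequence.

(a=e, b=-17, c=-49), (a=g, b=-16, c=-50)

For the a, letters move forward 2 places in the alphabet, wrapping Z→A: u, w, y, a, c → e → g.
B: -22, -21, -20, -19, -18 → -17 → -16 (+1 each step).
C goes -44, -45, -46, -47, -48 → -49 → -50 (−1 each step).
So the next two terms are (a=e, b=-17, c=-49) and (a=g, b=-16, c=-50).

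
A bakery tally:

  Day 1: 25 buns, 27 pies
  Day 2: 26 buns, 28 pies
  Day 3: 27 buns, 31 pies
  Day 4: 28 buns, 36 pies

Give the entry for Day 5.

Buns: 25, 26, 27, 28 → 29 (+1 each step).
Pies — differences are 1, 3, 5, … (increasing by 2 each time): 27, 28, 31, 36 → 43.
So the next record is 29 buns, 43 pies.

29 buns, 43 pies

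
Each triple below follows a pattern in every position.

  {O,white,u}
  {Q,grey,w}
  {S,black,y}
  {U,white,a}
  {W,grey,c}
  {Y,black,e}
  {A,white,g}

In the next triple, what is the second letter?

Second letter: letters move forward 2 places in the alphabet, wrapping Z→A; u, w, y, a, c, e, g → i.

i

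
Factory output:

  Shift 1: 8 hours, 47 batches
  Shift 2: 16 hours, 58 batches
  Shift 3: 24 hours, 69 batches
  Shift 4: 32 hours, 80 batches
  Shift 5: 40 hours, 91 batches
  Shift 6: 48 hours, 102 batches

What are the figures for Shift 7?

56 hours, 113 batches

Hours goes 8, 16, 24, 32, 40, 48 → 56 (+8 each step).
Batches: +11 each step, so 47, 58, 69, 80, 91, 102 → 113.
So the next row is 56 hours, 113 batches.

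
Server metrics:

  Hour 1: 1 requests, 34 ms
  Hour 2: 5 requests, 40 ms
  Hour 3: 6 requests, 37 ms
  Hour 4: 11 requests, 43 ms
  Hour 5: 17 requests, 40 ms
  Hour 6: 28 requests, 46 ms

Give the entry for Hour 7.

45 requests, 43 ms

Requests — each term is the sum of the two before it: 1, 5, 6, 11, 17, 28 → 45.
For the ms, alternating steps +6, −3, +6, −3, …: 34, 40, 37, 43, 40, 46 → 43.
Putting it together: 45 requests, 43 ms.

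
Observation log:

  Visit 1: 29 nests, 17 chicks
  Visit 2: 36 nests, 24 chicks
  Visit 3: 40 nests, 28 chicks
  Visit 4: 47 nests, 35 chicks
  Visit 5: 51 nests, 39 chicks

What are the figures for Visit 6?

58 nests, 46 chicks

For the nests, alternating steps +7, +4, +7, +4, …: 29, 36, 40, 47, 51 → 58.
Chicks: always 12 less than the nests, so 17, 24, 28, 35, 39 → 46.
So the next row is 58 nests, 46 chicks.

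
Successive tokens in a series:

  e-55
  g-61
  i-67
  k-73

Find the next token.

For the letter, letters move forward 2 places in the alphabet: e, g, i, k → m.
For the second component, +6 each step: 55, 61, 67, 73 → 79.
Combining the parts gives m-79.

m-79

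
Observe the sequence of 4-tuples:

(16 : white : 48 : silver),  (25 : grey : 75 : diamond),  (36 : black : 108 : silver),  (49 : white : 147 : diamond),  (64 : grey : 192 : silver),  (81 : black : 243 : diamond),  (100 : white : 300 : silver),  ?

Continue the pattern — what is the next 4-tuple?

(121 : grey : 363 : diamond)

First component — perfect squares: 4², 5², 6², …: 16, 25, 36, 49, 64, 81, 100 → 121.
Shade goes white, grey, black, white, grey, black, white → grey (repeats white → grey → black).
For the third component, always 3 × the first component: 48, 75, 108, 147, 192, 243, 300 → 363.
Rank goes silver, diamond, silver, diamond, silver, diamond, silver → diamond (alternates silver ↔ diamond).
So the next 4-tuple is (121 : grey : 363 : diamond).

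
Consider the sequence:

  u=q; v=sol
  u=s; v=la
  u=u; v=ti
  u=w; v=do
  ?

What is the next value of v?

re

U goes q, s, u, w → y (letters move forward 2 places in the alphabet).
For the v, runs through the solfège scale do→ti: sol, la, ti, do → re.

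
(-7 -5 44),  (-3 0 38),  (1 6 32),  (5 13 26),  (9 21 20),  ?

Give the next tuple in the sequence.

First value — +4 each step: -7, -3, 1, 5, 9 → 13.
Second value: -5, 0, 6, 13, 21 → 30 (differences are 5, 6, 7, … (increasing by 1 each time)).
Third value goes 44, 38, 32, 26, 20 → 14 (−6 each step).
Putting it together: (13 30 14).

(13 30 14)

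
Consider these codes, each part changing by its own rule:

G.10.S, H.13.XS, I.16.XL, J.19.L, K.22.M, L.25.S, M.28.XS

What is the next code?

Letter: letters move forward 1 place in the alphabet; G, H, I, J, K, L, M → N.
Second component: 10, 13, 16, 19, 22, 25, 28 → 31 (+3 each step).
Size goes S, XS, XL, L, M, S, XS → XL (repeats S → XS → XL → L → M).
So the next code is N.31.XL.

N.31.XL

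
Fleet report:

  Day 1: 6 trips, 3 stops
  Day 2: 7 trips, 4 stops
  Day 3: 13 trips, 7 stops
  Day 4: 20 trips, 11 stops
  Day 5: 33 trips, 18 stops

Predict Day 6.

Trips: each term is the sum of the two before it, so 6, 7, 13, 20, 33 → 53.
Stops: 3, 4, 7, 11, 18 → 29 (each term is the sum of the two before it).
Putting it together: 53 trips, 29 stops.

53 trips, 29 stops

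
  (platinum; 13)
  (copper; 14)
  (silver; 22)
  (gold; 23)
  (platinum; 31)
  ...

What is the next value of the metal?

For the metal, repeats platinum → copper → silver → gold: platinum, copper, silver, gold, platinum → copper.

copper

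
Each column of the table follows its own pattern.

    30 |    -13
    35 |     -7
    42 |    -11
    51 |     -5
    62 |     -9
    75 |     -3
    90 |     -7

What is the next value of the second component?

First component: 30, 35, 42, 51, 62, 75, 90 → 107 (differences are 5, 7, 9, … (increasing by 2 each time)).
Second component: -13, -7, -11, -5, -9, -3, -7 → -1 (alternating steps +6, −4, +6, −4, …).

-1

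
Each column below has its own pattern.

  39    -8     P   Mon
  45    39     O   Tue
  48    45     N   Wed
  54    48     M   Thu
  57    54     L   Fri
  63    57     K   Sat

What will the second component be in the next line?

First component: alternating steps +6, +3, +6, +3, …, so 39, 45, 48, 54, 57, 63 → 66.
Second component: always the previous value of the first component, so -8, 39, 45, 48, 54, 57 → 63.
Letter goes P, O, N, M, L, K → J (letters move back 1 place in the alphabet).
Day: runs through the weekdays Mon→Sun; Mon, Tue, Wed, Thu, Fri, Sat → Sun.

63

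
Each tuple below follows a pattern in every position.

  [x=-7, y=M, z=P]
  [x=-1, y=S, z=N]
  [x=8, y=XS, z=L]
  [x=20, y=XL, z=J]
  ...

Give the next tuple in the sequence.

X: -7, -1, 8, 20 → 35 (differences are 6, 9, 12, … (increasing by 3 each time)).
Y: runs backward through clothing sizes XS→XL, so M, S, XS, XL → L.
Z: letters move back 2 places in the alphabet; P, N, L, J → H.
Putting it together: [x=35, y=L, z=H].

[x=35, y=L, z=H]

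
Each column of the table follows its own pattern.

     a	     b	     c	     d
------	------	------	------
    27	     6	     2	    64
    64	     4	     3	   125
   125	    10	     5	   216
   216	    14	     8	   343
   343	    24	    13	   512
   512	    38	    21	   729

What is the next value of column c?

Column c: each term is the sum of the two before it; 2, 3, 5, 8, 13, 21 → 34.

34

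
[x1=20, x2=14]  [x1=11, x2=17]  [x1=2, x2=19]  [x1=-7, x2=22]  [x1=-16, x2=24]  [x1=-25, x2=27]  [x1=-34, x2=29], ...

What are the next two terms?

X1 goes 20, 11, 2, -7, -16, -25, -34 → -43 → -52 (−9 each step).
X2 — alternating steps +3, +2, +3, +2, …: 14, 17, 19, 22, 24, 27, 29 → 32 → 34.
So the next two terms are [x1=-43, x2=32] and [x1=-52, x2=34].

[x1=-43, x2=32], [x1=-52, x2=34]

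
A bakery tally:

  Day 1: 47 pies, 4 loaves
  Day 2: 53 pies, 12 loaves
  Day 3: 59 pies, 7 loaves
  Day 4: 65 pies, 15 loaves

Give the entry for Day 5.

71 pies, 10 loaves

Pies goes 47, 53, 59, 65 → 71 (+6 each step).
Loaves goes 4, 12, 7, 15 → 10 (alternating steps +8, −5, +8, −5, …).
Putting it together: 71 pies, 10 loaves.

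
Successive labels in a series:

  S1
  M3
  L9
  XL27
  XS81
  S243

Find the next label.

M729

Size goes S, M, L, XL, XS, S → M (repeats S → M → L → XL → XS).
Second component: ×3 each step, so 1, 3, 9, 27, 81, 243 → 729.
Combining the parts gives M729.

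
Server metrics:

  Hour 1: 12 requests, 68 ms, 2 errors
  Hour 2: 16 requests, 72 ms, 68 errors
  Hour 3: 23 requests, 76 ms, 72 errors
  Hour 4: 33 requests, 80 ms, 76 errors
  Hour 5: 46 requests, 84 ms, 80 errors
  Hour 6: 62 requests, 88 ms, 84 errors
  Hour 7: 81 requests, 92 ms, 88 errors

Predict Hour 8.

103 requests, 96 ms, 92 errors

For the requests, differences are 4, 7, 10, … (increasing by 3 each time): 12, 16, 23, 33, 46, 62, 81 → 103.
For the ms, +4 each step: 68, 72, 76, 80, 84, 88, 92 → 96.
Errors: 2, 68, 72, 76, 80, 84, 88 → 92 (always the previous value of the ms).
Combining the parts gives 103 requests, 96 ms, 92 errors.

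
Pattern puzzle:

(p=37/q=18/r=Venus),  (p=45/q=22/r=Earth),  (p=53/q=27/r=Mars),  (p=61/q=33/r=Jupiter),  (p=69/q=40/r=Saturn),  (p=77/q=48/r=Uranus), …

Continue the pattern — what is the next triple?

P: +8 each step; 37, 45, 53, 61, 69, 77 → 85.
For the q, differences are 4, 5, 6, … (increasing by 1 each time): 18, 22, 27, 33, 40, 48 → 57.
For the r, runs through the planets Mercury→Neptune: Venus, Earth, Mars, Jupiter, Saturn, Uranus → Neptune.
So the next triple is (p=85/q=57/r=Neptune).

(p=85/q=57/r=Neptune)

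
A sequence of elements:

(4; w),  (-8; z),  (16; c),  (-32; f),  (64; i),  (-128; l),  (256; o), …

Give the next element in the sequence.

(-512; r)

First slot: ×(-2) each step; 4, -8, 16, -32, 64, -128, 256 → -512.
Letter — letters move forward 3 places in the alphabet, wrapping Z→A: w, z, c, f, i, l, o → r.
Combining the parts gives (-512; r).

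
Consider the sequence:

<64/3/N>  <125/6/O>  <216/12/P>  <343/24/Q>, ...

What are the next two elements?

<512/48/R>, <729/96/S>

First component: 64, 125, 216, 343 → 512 → 729 (perfect cubes: 4³, 5³, 6³, …).
Second component goes 3, 6, 12, 24 → 48 → 96 (×2 each step).
Letter: letters move forward 1 place in the alphabet; N, O, P, Q → R → S.
So the next two elements are <512/48/R> and <729/96/S>.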